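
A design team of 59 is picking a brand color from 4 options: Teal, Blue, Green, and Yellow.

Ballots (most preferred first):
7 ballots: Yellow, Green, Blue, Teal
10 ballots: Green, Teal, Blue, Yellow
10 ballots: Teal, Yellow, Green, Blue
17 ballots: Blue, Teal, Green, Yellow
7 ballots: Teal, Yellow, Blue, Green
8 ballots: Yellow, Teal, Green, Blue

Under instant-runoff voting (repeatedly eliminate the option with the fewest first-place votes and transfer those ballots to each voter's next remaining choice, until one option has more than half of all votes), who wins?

Teal

Round 1: Teal 17, Blue 17, Green 10, Yellow 15. Green eliminated.
Round 2: Teal 27, Blue 17, Yellow 15. Yellow eliminated.
Round 3: Teal 35, Blue 24. Teal has a majority (≥30).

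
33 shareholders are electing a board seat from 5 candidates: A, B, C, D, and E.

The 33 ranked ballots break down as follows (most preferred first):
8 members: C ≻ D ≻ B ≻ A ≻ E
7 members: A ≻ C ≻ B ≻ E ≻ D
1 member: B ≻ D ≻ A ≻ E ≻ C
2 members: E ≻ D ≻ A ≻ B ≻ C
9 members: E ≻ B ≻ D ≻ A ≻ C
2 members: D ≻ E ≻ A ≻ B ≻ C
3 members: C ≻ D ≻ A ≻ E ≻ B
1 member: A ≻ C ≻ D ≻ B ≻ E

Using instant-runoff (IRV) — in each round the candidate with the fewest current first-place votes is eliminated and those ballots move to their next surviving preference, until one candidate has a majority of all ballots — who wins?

C

Round 1: A 8, B 1, C 11, D 2, E 11. B eliminated.
Round 2: A 8, C 11, D 3, E 11. D eliminated.
Round 3: A 9, C 11, E 13. A eliminated.
Round 4: C 19, E 14. C has a majority (≥17).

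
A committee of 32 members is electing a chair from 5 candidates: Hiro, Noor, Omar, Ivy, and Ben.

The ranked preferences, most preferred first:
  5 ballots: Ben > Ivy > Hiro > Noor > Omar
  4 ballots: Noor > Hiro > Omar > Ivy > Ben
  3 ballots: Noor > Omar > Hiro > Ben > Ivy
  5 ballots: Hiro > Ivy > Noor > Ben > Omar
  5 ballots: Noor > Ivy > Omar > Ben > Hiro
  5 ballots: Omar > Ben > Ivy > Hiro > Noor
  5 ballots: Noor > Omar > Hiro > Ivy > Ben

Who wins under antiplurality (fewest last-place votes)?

Ivy

Last-place votes: Hiro 5, Noor 5, Omar 10, Ivy 3, Ben 9.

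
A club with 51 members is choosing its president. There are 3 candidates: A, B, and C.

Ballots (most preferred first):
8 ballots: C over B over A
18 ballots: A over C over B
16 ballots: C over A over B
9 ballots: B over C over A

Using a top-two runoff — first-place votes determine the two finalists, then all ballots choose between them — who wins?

Round 1 first-place votes: A 18, B 9, C 24. C and A advance.
Runoff: C is ranked above A on 33 ballots, A above C on 18.

C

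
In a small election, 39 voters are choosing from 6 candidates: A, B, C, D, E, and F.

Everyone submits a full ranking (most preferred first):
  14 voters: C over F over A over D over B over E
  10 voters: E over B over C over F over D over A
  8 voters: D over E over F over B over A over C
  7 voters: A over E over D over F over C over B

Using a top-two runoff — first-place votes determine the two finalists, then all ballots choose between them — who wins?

Round 1 first-place votes: A 7, B 0, C 14, D 8, E 10, F 0. C and E advance.
Runoff: C is ranked above E on 14 ballots, E above C on 25.

E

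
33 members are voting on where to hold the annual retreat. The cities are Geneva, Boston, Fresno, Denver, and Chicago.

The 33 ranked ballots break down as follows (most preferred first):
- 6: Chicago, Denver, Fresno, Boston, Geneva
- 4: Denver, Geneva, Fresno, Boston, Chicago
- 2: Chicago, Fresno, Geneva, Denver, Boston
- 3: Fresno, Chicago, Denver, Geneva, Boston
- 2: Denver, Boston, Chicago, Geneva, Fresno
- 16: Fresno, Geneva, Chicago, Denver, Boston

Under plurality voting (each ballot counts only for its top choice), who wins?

First-place votes: Geneva 0, Boston 0, Fresno 19, Denver 6, Chicago 8.

Fresno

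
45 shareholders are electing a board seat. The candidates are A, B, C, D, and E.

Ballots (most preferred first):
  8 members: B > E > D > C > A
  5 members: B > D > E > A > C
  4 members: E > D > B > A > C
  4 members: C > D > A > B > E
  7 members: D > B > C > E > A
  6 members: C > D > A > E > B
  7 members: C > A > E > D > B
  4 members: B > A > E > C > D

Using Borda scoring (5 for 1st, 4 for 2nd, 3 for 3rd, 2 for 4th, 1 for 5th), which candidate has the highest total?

A: 8×1 + 5×2 + 4×2 + 4×3 + 7×1 + 6×3 + 7×4 + 4×4 = 107
B: 8×5 + 5×5 + 4×3 + 4×2 + 7×4 + 6×1 + 7×1 + 4×5 = 146
C: 8×2 + 5×1 + 4×1 + 4×5 + 7×3 + 6×5 + 7×5 + 4×2 = 139
D: 8×3 + 5×4 + 4×4 + 4×4 + 7×5 + 6×4 + 7×2 + 4×1 = 153
E: 8×4 + 5×3 + 4×5 + 4×1 + 7×2 + 6×2 + 7×3 + 4×3 = 130

D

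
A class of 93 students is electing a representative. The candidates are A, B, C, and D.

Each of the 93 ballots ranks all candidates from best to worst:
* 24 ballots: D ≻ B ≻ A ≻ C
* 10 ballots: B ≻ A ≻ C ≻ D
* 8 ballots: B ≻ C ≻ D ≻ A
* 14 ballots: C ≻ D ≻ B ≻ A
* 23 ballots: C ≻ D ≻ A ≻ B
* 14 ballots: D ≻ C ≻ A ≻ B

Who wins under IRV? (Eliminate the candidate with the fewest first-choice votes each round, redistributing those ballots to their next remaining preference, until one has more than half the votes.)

C

Round 1: A 0, B 18, C 37, D 38. A eliminated.
Round 2: B 18, C 37, D 38. B eliminated.
Round 3: C 55, D 38. C has a majority (≥47).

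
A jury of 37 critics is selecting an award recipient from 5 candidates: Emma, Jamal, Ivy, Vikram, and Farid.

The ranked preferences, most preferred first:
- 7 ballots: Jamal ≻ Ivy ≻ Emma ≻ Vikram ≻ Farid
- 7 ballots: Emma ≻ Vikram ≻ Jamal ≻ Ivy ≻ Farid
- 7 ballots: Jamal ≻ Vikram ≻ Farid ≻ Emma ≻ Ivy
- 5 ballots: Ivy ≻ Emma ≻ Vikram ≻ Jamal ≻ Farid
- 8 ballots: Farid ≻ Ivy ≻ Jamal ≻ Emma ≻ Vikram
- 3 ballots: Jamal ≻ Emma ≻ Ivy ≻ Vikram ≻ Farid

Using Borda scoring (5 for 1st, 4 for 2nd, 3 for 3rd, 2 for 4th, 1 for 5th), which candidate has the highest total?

Emma: 7×3 + 7×5 + 7×2 + 5×4 + 8×2 + 3×4 = 118
Jamal: 7×5 + 7×3 + 7×5 + 5×2 + 8×3 + 3×5 = 140
Ivy: 7×4 + 7×2 + 7×1 + 5×5 + 8×4 + 3×3 = 115
Vikram: 7×2 + 7×4 + 7×4 + 5×3 + 8×1 + 3×2 = 99
Farid: 7×1 + 7×1 + 7×3 + 5×1 + 8×5 + 3×1 = 83

Jamal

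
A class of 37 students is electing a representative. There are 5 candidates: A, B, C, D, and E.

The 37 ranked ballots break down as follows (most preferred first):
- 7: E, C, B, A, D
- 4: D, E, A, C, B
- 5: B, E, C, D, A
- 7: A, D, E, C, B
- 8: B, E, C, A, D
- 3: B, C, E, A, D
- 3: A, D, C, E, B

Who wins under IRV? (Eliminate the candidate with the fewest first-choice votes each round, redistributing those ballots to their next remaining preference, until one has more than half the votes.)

E

Round 1: A 10, B 16, C 0, D 4, E 7. C eliminated.
Round 2: A 10, B 16, D 4, E 7. D eliminated.
Round 3: A 10, B 16, E 11. A eliminated.
Round 4: B 16, E 21. E has a majority (≥19).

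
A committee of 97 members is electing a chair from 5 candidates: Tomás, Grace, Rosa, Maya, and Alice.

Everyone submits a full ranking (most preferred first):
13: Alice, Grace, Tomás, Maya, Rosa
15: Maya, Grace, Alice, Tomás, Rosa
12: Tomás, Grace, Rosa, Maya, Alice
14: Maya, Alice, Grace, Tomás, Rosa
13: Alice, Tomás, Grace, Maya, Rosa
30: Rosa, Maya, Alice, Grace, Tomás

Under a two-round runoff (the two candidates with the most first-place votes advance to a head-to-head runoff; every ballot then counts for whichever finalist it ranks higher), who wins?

Round 1 first-place votes: Tomás 12, Grace 0, Rosa 30, Maya 29, Alice 26. Rosa and Maya advance.
Runoff: Rosa is ranked above Maya on 42 ballots, Maya above Rosa on 55.

Maya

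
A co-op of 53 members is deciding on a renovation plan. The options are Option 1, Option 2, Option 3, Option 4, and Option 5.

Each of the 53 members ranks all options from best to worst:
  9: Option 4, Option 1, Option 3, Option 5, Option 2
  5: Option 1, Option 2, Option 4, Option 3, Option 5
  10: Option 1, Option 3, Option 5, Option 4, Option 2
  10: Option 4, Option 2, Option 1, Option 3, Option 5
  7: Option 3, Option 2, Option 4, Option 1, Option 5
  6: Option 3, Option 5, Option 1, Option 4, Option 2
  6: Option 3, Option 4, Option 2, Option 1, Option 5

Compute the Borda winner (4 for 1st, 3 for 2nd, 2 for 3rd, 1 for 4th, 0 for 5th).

Option 1: 9×3 + 5×4 + 10×4 + 10×2 + 7×1 + 6×2 + 6×1 = 132
Option 2: 9×0 + 5×3 + 10×0 + 10×3 + 7×3 + 6×0 + 6×2 = 78
Option 3: 9×2 + 5×1 + 10×3 + 10×1 + 7×4 + 6×4 + 6×4 = 139
Option 4: 9×4 + 5×2 + 10×1 + 10×4 + 7×2 + 6×1 + 6×3 = 134
Option 5: 9×1 + 5×0 + 10×2 + 10×0 + 7×0 + 6×3 + 6×0 = 47

Option 3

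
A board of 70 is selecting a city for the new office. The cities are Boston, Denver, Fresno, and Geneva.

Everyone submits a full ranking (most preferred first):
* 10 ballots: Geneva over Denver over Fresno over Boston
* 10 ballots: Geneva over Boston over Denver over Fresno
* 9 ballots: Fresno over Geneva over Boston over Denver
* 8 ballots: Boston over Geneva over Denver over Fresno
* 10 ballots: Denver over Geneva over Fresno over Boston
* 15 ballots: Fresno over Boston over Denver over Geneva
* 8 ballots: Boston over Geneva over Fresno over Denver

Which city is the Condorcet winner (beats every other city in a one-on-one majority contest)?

Geneva

Geneva vs Boston: 39–31
Geneva vs Denver: 45–25
Geneva vs Fresno: 46–24
Geneva beats every other city.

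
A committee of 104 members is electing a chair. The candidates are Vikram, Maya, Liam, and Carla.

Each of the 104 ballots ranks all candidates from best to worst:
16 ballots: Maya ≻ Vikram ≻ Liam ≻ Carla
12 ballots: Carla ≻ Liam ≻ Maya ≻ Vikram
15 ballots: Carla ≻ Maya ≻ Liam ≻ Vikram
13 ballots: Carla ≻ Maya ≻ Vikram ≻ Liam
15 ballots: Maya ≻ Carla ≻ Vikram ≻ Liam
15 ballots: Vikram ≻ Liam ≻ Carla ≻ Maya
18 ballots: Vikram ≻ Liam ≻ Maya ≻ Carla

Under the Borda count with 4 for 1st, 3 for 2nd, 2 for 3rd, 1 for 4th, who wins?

Maya

Vikram: 16×3 + 12×1 + 15×1 + 13×2 + 15×2 + 15×4 + 18×4 = 263
Maya: 16×4 + 12×2 + 15×3 + 13×3 + 15×4 + 15×1 + 18×2 = 283
Liam: 16×2 + 12×3 + 15×2 + 13×1 + 15×1 + 15×3 + 18×3 = 225
Carla: 16×1 + 12×4 + 15×4 + 13×4 + 15×3 + 15×2 + 18×1 = 269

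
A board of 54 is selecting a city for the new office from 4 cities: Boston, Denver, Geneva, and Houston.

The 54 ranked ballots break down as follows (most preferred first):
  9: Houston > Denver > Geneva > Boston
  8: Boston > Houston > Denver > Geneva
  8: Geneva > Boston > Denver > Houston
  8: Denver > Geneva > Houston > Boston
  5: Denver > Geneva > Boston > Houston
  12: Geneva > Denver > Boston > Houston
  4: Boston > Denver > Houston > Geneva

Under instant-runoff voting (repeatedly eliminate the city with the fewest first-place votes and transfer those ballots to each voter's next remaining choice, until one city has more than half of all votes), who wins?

Denver

Round 1: Boston 12, Denver 13, Geneva 20, Houston 9. Houston eliminated.
Round 2: Boston 12, Denver 22, Geneva 20. Boston eliminated.
Round 3: Denver 34, Geneva 20. Denver has a majority (≥28).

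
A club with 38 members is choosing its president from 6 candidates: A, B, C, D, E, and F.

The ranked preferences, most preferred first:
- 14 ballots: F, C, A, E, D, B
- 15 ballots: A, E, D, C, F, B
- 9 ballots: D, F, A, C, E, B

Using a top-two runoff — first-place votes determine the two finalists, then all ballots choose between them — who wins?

F

Round 1 first-place votes: A 15, B 0, C 0, D 9, E 0, F 14. A and F advance.
Runoff: A is ranked above F on 15 ballots, F above A on 23.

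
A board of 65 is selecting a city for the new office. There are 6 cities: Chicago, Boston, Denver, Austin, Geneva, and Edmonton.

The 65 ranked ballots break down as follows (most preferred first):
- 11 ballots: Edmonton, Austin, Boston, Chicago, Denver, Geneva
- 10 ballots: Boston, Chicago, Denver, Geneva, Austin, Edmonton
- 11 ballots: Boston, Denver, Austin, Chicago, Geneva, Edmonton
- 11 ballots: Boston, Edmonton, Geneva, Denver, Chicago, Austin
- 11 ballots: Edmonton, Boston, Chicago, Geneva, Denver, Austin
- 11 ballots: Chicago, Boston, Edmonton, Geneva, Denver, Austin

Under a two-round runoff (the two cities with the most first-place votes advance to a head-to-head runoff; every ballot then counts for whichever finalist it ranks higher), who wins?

Round 1 first-place votes: Chicago 11, Boston 32, Denver 0, Austin 0, Geneva 0, Edmonton 22. Boston and Edmonton advance.
Runoff: Boston is ranked above Edmonton on 43 ballots, Edmonton above Boston on 22.

Boston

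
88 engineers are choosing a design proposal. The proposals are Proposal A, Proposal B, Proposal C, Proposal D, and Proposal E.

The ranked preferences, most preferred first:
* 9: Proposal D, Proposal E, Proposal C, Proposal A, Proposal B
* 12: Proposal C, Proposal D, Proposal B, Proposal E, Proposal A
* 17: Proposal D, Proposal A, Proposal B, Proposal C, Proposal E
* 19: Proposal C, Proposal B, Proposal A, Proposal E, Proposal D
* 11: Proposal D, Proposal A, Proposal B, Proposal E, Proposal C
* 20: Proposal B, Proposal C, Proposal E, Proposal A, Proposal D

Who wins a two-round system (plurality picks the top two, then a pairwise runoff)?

Proposal C

Round 1 first-place votes: Proposal A 0, Proposal B 20, Proposal C 31, Proposal D 37, Proposal E 0. Proposal D and Proposal C advance.
Runoff: Proposal D is ranked above Proposal C on 37 ballots, Proposal C above Proposal D on 51.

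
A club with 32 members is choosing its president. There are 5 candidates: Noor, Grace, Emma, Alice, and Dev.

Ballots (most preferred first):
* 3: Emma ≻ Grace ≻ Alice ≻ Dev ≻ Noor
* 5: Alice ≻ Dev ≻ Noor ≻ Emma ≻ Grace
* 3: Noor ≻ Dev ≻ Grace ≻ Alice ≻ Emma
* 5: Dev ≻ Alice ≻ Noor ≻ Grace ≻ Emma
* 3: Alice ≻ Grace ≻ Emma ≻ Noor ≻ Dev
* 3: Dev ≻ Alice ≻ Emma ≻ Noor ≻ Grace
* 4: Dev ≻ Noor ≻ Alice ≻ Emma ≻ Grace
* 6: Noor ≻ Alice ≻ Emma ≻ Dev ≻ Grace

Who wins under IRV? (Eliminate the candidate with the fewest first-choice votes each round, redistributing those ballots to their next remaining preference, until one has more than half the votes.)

Alice

Round 1: Noor 9, Grace 0, Emma 3, Alice 8, Dev 12. Grace eliminated.
Round 2: Noor 9, Emma 3, Alice 8, Dev 12. Emma eliminated.
Round 3: Noor 9, Alice 11, Dev 12. Noor eliminated.
Round 4: Alice 17, Dev 15. Alice has a majority (≥17).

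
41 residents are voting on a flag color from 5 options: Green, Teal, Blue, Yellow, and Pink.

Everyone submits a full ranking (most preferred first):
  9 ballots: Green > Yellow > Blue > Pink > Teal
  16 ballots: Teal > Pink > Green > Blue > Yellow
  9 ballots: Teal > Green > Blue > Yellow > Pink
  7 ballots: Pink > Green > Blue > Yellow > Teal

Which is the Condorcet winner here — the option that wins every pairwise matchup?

Teal

Teal vs Green: 25–16
Teal vs Blue: 25–16
Teal vs Yellow: 25–16
Teal vs Pink: 25–16
Teal beats every other option.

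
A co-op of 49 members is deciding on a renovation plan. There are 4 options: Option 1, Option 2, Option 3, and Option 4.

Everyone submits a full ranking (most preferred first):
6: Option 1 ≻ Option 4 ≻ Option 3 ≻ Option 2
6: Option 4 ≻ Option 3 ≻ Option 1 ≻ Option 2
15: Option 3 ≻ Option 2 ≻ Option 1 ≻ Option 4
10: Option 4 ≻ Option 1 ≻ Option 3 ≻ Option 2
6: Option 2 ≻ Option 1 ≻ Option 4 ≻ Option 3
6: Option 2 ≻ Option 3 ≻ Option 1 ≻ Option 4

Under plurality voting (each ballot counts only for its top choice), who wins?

Option 4

First-place votes: Option 1 6, Option 2 12, Option 3 15, Option 4 16.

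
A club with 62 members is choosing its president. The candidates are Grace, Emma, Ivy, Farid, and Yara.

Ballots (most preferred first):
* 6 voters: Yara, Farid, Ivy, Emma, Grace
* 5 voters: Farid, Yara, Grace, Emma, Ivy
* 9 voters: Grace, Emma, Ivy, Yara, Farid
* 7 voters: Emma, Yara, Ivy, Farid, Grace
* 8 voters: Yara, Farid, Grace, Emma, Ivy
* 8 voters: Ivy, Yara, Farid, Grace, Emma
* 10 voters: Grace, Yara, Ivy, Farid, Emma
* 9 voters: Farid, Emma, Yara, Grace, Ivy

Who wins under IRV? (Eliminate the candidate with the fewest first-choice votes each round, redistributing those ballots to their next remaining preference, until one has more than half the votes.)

Round 1: Grace 19, Emma 7, Ivy 8, Farid 14, Yara 14. Emma eliminated.
Round 2: Grace 19, Ivy 8, Farid 14, Yara 21. Ivy eliminated.
Round 3: Grace 19, Farid 14, Yara 29. Farid eliminated.
Round 4: Grace 19, Yara 43. Yara has a majority (≥32).

Yara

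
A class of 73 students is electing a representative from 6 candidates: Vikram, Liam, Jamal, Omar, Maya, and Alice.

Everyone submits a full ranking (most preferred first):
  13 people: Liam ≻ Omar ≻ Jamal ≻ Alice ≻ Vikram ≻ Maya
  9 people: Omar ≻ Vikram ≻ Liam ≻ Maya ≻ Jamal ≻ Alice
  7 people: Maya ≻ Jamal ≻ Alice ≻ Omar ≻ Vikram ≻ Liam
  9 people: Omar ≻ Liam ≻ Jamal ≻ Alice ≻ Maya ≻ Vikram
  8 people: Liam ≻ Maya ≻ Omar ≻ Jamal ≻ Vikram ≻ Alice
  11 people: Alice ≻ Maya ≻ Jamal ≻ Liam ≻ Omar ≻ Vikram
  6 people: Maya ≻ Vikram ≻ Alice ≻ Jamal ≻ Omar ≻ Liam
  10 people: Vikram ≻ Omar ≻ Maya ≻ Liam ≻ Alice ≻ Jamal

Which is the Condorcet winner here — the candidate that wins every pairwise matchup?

Omar vs Vikram: 57–16
Omar vs Liam: 41–32
Omar vs Jamal: 49–24
Omar vs Maya: 41–32
Omar vs Alice: 49–24
Omar beats every other candidate.

Omar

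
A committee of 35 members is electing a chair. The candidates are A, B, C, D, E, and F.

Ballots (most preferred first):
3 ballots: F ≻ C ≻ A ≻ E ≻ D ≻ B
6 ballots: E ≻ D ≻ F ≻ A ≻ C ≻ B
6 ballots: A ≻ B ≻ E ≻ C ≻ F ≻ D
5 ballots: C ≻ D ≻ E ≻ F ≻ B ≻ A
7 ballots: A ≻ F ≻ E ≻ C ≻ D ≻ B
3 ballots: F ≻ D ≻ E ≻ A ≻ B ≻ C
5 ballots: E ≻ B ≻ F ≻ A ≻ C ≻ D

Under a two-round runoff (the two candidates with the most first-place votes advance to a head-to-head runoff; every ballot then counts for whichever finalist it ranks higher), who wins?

Round 1 first-place votes: A 13, B 0, C 5, D 0, E 11, F 6. A and E advance.
Runoff: A is ranked above E on 16 ballots, E above A on 19.

E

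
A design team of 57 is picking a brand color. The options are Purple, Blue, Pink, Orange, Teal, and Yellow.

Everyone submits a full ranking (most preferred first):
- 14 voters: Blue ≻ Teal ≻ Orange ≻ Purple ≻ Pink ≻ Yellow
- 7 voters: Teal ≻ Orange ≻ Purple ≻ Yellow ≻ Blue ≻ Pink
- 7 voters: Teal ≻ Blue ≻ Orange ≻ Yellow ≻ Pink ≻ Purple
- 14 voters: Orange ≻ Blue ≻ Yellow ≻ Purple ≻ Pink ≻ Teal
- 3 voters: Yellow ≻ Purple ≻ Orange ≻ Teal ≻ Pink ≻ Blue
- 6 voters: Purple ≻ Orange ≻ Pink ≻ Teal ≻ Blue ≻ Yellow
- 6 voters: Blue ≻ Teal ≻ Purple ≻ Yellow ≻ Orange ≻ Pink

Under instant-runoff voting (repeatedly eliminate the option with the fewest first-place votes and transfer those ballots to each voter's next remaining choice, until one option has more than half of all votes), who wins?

Round 1: Purple 6, Blue 20, Pink 0, Orange 14, Teal 14, Yellow 3. Pink eliminated.
Round 2: Purple 6, Blue 20, Orange 14, Teal 14, Yellow 3. Yellow eliminated.
Round 3: Purple 9, Blue 20, Orange 14, Teal 14. Purple eliminated.
Round 4: Blue 20, Orange 23, Teal 14. Teal eliminated.
Round 5: Blue 27, Orange 30. Orange has a majority (≥29).

Orange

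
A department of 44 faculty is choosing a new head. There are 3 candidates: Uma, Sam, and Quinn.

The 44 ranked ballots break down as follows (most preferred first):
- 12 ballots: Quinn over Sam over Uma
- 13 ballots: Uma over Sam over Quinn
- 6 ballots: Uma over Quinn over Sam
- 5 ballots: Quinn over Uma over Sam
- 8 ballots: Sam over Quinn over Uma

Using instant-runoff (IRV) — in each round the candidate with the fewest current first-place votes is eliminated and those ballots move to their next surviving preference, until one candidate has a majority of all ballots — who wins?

Quinn

Round 1: Uma 19, Sam 8, Quinn 17. Sam eliminated.
Round 2: Uma 19, Quinn 25. Quinn has a majority (≥23).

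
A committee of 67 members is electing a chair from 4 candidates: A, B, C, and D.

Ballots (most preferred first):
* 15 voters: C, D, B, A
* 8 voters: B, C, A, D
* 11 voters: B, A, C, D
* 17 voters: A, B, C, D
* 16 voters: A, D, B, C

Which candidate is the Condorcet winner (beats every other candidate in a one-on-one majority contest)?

B

B vs A: 34–33
B vs C: 52–15
B vs D: 36–31
B beats every other candidate.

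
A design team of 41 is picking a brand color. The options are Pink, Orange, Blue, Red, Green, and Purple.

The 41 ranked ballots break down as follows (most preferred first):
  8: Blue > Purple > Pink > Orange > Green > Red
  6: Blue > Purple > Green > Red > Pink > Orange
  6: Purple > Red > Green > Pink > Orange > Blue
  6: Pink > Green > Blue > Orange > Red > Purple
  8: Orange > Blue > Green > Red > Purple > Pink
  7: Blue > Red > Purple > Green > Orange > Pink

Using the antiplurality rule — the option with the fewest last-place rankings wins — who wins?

Green

Last-place votes: Pink 15, Orange 6, Blue 6, Red 8, Green 0, Purple 6.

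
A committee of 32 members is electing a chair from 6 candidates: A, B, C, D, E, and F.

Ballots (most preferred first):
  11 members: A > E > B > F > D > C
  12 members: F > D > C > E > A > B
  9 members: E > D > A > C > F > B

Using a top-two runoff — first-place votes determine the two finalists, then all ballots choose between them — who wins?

A

Round 1 first-place votes: A 11, B 0, C 0, D 0, E 9, F 12. F and A advance.
Runoff: F is ranked above A on 12 ballots, A above F on 20.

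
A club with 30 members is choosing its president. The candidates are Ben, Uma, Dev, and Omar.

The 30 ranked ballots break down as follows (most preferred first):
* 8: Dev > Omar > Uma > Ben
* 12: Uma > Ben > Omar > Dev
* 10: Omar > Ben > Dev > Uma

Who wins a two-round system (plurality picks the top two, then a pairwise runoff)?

Omar

Round 1 first-place votes: Ben 0, Uma 12, Dev 8, Omar 10. Uma and Omar advance.
Runoff: Uma is ranked above Omar on 12 ballots, Omar above Uma on 18.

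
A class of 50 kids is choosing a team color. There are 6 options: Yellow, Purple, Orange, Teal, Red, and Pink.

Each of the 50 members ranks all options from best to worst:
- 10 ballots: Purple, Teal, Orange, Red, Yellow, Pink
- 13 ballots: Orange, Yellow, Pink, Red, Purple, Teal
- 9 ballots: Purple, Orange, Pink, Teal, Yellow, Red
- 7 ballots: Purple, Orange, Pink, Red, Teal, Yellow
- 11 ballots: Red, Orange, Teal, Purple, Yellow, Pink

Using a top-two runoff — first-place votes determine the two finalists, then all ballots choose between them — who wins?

Purple

Round 1 first-place votes: Yellow 0, Purple 26, Orange 13, Teal 0, Red 11, Pink 0. Purple and Orange advance.
Runoff: Purple is ranked above Orange on 26 ballots, Orange above Purple on 24.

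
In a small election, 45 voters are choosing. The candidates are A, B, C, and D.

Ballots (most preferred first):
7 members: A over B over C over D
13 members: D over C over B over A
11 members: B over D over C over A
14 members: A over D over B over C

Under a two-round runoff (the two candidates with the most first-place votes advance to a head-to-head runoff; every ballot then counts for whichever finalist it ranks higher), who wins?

Round 1 first-place votes: A 21, B 11, C 0, D 13. A and D advance.
Runoff: A is ranked above D on 21 ballots, D above A on 24.

D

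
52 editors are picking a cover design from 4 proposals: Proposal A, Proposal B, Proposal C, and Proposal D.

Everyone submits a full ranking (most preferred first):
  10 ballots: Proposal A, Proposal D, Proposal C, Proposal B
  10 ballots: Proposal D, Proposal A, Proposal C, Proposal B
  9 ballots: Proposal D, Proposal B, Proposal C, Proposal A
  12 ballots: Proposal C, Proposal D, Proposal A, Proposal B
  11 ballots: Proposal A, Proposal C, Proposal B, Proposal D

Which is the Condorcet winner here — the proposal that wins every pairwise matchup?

Proposal D vs Proposal A: 31–21
Proposal D vs Proposal B: 41–11
Proposal D vs Proposal C: 29–23
Proposal D beats every other proposal.

Proposal D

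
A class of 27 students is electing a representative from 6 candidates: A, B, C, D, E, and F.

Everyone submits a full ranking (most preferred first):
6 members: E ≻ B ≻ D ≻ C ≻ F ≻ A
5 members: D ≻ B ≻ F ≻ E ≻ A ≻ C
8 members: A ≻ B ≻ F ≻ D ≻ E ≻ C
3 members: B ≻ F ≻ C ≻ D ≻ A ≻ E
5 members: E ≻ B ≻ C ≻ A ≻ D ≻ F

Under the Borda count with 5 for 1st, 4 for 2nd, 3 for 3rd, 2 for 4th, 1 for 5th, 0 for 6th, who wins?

B

A: 6×0 + 5×1 + 8×5 + 3×1 + 5×2 = 58
B: 6×4 + 5×4 + 8×4 + 3×5 + 5×4 = 111
C: 6×2 + 5×0 + 8×0 + 3×3 + 5×3 = 36
D: 6×3 + 5×5 + 8×2 + 3×2 + 5×1 = 70
E: 6×5 + 5×2 + 8×1 + 3×0 + 5×5 = 73
F: 6×1 + 5×3 + 8×3 + 3×4 + 5×0 = 57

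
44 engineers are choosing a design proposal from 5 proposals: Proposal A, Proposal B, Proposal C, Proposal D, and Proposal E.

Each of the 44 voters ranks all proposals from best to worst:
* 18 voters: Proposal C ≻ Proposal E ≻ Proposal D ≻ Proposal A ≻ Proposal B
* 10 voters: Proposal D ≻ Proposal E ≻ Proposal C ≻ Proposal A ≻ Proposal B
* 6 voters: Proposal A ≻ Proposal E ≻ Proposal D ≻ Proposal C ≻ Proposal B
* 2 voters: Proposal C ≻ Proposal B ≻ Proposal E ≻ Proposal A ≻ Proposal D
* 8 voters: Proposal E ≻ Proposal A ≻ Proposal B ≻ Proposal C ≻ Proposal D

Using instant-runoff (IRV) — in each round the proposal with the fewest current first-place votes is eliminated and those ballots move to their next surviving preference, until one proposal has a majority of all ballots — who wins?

Proposal E

Round 1: Proposal A 6, Proposal B 0, Proposal C 20, Proposal D 10, Proposal E 8. Proposal B eliminated.
Round 2: Proposal A 6, Proposal C 20, Proposal D 10, Proposal E 8. Proposal A eliminated.
Round 3: Proposal C 20, Proposal D 10, Proposal E 14. Proposal D eliminated.
Round 4: Proposal C 20, Proposal E 24. Proposal E has a majority (≥23).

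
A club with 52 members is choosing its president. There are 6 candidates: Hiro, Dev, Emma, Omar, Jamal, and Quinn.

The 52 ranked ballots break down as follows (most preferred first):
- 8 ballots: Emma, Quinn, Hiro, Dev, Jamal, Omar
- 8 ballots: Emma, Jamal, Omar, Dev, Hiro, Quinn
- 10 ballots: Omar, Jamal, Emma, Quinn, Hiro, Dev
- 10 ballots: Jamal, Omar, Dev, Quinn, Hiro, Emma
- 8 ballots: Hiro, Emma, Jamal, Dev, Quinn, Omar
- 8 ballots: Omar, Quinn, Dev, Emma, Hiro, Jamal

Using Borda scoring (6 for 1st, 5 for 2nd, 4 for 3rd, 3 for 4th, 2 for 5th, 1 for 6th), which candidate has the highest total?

Emma

Hiro: 8×4 + 8×2 + 10×2 + 10×2 + 8×6 + 8×2 = 152
Dev: 8×3 + 8×3 + 10×1 + 10×4 + 8×3 + 8×4 = 154
Emma: 8×6 + 8×6 + 10×4 + 10×1 + 8×5 + 8×3 = 210
Omar: 8×1 + 8×4 + 10×6 + 10×5 + 8×1 + 8×6 = 206
Jamal: 8×2 + 8×5 + 10×5 + 10×6 + 8×4 + 8×1 = 206
Quinn: 8×5 + 8×1 + 10×3 + 10×3 + 8×2 + 8×5 = 164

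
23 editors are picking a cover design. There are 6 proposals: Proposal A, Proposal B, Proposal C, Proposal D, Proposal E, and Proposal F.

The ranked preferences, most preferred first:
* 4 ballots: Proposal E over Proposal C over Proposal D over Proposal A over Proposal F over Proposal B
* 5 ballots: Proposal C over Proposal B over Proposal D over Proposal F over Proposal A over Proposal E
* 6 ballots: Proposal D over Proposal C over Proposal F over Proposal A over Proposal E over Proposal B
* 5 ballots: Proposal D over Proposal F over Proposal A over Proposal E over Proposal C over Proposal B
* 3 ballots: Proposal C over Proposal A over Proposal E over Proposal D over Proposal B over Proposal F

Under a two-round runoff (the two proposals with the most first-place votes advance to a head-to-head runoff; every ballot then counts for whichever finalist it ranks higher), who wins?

Proposal C

Round 1 first-place votes: Proposal A 0, Proposal B 0, Proposal C 8, Proposal D 11, Proposal E 4, Proposal F 0. Proposal D and Proposal C advance.
Runoff: Proposal D is ranked above Proposal C on 11 ballots, Proposal C above Proposal D on 12.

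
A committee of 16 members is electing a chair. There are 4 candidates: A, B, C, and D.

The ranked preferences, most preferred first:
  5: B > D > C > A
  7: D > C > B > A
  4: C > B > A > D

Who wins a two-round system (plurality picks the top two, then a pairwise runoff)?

Round 1 first-place votes: A 0, B 5, C 4, D 7. D and B advance.
Runoff: D is ranked above B on 7 ballots, B above D on 9.

B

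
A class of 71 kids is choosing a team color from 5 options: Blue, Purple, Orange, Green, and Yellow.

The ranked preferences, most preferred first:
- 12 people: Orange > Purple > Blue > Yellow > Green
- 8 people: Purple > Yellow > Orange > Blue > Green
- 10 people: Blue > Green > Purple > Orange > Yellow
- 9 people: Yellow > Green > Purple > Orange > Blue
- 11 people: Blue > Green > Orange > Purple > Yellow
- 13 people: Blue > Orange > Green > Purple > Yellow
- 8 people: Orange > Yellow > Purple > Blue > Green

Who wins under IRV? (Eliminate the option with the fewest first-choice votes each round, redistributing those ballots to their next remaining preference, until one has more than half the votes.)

Orange

Round 1: Blue 34, Purple 8, Orange 20, Green 0, Yellow 9. Green eliminated.
Round 2: Blue 34, Purple 8, Orange 20, Yellow 9. Purple eliminated.
Round 3: Blue 34, Orange 20, Yellow 17. Yellow eliminated.
Round 4: Blue 34, Orange 37. Orange has a majority (≥36).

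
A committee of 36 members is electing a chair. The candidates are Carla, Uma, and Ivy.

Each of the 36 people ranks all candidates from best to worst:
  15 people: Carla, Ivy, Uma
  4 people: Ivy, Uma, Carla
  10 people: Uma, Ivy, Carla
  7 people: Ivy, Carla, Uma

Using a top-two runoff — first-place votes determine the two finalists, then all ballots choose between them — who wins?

Round 1 first-place votes: Carla 15, Uma 10, Ivy 11. Carla and Ivy advance.
Runoff: Carla is ranked above Ivy on 15 ballots, Ivy above Carla on 21.

Ivy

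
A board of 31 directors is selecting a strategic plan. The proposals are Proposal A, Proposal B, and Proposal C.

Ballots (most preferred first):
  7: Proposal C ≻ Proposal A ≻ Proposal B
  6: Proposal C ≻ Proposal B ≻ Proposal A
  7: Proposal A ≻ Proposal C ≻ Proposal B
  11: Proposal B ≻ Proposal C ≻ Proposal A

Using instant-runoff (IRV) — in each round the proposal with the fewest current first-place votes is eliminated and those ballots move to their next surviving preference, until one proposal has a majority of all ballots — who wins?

Round 1: Proposal A 7, Proposal B 11, Proposal C 13. Proposal A eliminated.
Round 2: Proposal B 11, Proposal C 20. Proposal C has a majority (≥16).

Proposal C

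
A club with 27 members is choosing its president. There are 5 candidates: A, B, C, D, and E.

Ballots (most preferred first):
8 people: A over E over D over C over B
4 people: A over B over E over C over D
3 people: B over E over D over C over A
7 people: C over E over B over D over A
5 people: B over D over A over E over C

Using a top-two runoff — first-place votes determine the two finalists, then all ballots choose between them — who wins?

B

Round 1 first-place votes: A 12, B 8, C 7, D 0, E 0. A and B advance.
Runoff: A is ranked above B on 12 ballots, B above A on 15.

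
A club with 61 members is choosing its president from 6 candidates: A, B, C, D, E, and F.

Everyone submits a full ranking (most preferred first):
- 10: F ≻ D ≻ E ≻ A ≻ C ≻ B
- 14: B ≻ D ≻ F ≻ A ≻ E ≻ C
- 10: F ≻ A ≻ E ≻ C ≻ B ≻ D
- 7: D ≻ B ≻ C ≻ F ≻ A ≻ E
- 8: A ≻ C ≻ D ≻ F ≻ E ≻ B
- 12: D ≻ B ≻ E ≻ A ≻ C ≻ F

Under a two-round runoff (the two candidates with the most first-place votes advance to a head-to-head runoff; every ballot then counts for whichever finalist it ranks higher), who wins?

D

Round 1 first-place votes: A 8, B 14, C 0, D 19, E 0, F 20. F and D advance.
Runoff: F is ranked above D on 20 ballots, D above F on 41.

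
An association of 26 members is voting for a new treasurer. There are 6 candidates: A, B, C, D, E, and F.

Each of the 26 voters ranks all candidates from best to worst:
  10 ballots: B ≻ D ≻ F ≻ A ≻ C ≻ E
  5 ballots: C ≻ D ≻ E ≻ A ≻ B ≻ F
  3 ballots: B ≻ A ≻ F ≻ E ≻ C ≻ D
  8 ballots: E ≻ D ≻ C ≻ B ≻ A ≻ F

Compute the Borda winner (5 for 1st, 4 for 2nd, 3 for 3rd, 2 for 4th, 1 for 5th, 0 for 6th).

D

A: 10×2 + 5×2 + 3×4 + 8×1 = 50
B: 10×5 + 5×1 + 3×5 + 8×2 = 86
C: 10×1 + 5×5 + 3×1 + 8×3 = 62
D: 10×4 + 5×4 + 3×0 + 8×4 = 92
E: 10×0 + 5×3 + 3×2 + 8×5 = 61
F: 10×3 + 5×0 + 3×3 + 8×0 = 39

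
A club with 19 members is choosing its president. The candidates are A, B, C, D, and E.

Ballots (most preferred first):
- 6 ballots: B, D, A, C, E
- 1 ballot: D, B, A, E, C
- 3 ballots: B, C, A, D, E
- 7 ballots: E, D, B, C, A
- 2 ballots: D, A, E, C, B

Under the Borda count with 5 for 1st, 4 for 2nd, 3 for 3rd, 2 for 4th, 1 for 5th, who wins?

D

A: 6×3 + 1×3 + 3×3 + 7×1 + 2×4 = 45
B: 6×5 + 1×4 + 3×5 + 7×3 + 2×1 = 72
C: 6×2 + 1×1 + 3×4 + 7×2 + 2×2 = 43
D: 6×4 + 1×5 + 3×2 + 7×4 + 2×5 = 73
E: 6×1 + 1×2 + 3×1 + 7×5 + 2×3 = 52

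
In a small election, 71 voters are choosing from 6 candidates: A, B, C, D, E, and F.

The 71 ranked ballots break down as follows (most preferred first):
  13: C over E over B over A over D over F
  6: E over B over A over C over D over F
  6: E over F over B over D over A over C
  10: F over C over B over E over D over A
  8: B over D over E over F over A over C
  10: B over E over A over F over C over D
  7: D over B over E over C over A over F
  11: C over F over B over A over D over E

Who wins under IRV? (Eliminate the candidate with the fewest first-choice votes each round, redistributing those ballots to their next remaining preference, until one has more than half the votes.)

B

Round 1: A 0, B 18, C 24, D 7, E 12, F 10. A eliminated.
Round 2: B 18, C 24, D 7, E 12, F 10. D eliminated.
Round 3: B 25, C 24, E 12, F 10. F eliminated.
Round 4: B 25, C 34, E 12. E eliminated.
Round 5: B 37, C 34. B has a majority (≥36).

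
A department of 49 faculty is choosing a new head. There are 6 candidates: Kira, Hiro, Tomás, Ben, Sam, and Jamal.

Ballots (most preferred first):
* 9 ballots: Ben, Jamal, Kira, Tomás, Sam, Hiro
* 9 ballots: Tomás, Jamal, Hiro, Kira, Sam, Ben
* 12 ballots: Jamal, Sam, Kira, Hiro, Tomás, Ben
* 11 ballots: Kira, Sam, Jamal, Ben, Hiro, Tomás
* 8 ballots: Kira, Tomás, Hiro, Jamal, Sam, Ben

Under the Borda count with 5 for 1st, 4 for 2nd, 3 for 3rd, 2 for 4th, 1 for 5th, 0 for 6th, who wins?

Jamal

Kira: 9×3 + 9×2 + 12×3 + 11×5 + 8×5 = 176
Hiro: 9×0 + 9×3 + 12×2 + 11×1 + 8×3 = 86
Tomás: 9×2 + 9×5 + 12×1 + 11×0 + 8×4 = 107
Ben: 9×5 + 9×0 + 12×0 + 11×2 + 8×0 = 67
Sam: 9×1 + 9×1 + 12×4 + 11×4 + 8×1 = 118
Jamal: 9×4 + 9×4 + 12×5 + 11×3 + 8×2 = 181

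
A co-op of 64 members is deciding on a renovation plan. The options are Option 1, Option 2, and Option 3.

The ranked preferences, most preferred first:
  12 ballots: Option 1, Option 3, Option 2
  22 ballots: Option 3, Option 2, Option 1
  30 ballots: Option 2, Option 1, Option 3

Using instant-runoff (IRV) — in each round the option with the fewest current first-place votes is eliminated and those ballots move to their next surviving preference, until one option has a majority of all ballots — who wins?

Option 3

Round 1: Option 1 12, Option 2 30, Option 3 22. Option 1 eliminated.
Round 2: Option 2 30, Option 3 34. Option 3 has a majority (≥33).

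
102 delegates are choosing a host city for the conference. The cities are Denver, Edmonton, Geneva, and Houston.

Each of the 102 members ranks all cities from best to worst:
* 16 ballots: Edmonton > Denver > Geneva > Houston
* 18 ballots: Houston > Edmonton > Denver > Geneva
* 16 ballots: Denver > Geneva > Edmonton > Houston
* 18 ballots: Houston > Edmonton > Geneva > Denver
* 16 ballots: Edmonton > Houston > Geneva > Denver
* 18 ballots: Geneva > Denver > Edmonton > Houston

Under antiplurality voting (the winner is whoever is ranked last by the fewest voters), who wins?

Edmonton

Last-place votes: Denver 34, Edmonton 0, Geneva 18, Houston 50.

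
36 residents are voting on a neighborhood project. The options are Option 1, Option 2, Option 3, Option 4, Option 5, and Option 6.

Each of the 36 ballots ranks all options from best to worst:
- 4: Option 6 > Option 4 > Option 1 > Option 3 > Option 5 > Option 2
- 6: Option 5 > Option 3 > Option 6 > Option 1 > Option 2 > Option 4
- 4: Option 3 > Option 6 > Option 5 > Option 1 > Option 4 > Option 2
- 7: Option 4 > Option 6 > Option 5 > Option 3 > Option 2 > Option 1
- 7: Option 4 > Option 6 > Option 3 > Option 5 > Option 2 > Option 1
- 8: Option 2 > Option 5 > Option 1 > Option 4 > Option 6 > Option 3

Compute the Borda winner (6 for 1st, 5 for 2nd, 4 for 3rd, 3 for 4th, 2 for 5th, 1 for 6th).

Option 1: 4×4 + 6×3 + 4×3 + 7×1 + 7×1 + 8×4 = 92
Option 2: 4×1 + 6×2 + 4×1 + 7×2 + 7×2 + 8×6 = 96
Option 3: 4×3 + 6×5 + 4×6 + 7×3 + 7×4 + 8×1 = 123
Option 4: 4×5 + 6×1 + 4×2 + 7×6 + 7×6 + 8×3 = 142
Option 5: 4×2 + 6×6 + 4×4 + 7×4 + 7×3 + 8×5 = 149
Option 6: 4×6 + 6×4 + 4×5 + 7×5 + 7×5 + 8×2 = 154

Option 6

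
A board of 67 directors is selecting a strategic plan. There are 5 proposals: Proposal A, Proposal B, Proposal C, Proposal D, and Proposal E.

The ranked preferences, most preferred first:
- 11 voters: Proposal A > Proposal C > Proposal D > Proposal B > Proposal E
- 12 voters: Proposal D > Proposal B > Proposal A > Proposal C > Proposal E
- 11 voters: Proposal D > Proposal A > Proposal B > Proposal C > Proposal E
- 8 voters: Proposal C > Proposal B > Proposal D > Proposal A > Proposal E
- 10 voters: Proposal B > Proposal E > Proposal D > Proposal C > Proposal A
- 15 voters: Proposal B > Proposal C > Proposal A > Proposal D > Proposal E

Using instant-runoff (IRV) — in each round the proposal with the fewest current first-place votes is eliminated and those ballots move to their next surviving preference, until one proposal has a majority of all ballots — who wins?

Round 1: Proposal A 11, Proposal B 25, Proposal C 8, Proposal D 23, Proposal E 0. Proposal E eliminated.
Round 2: Proposal A 11, Proposal B 25, Proposal C 8, Proposal D 23. Proposal C eliminated.
Round 3: Proposal A 11, Proposal B 33, Proposal D 23. Proposal A eliminated.
Round 4: Proposal B 33, Proposal D 34. Proposal D has a majority (≥34).

Proposal D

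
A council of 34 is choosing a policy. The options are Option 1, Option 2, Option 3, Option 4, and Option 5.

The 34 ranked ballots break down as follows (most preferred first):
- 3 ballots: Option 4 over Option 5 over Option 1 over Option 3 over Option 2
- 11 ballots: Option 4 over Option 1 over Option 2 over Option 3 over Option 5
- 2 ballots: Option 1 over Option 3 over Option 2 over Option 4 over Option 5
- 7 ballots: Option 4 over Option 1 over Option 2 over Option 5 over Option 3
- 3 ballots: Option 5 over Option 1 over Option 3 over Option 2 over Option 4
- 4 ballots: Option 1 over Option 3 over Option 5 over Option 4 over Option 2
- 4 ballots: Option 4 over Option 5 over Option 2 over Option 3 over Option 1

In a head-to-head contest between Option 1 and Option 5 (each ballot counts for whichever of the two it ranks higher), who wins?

Option 1 is ranked above Option 5 on 24 ballots; Option 5 above Option 1 on 10.

Option 1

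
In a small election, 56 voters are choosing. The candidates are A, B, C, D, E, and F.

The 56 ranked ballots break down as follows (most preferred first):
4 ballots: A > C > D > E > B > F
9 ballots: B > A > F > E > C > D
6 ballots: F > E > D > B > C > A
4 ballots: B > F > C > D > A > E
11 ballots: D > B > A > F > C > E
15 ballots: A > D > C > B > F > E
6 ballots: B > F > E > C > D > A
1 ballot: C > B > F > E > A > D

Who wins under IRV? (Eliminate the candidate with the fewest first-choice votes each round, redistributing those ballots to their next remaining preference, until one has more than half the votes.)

B

Round 1: A 19, B 19, C 1, D 11, E 0, F 6. E eliminated.
Round 2: A 19, B 19, C 1, D 11, F 6. C eliminated.
Round 3: A 19, B 20, D 11, F 6. F eliminated.
Round 4: A 19, B 20, D 17. D eliminated.
Round 5: A 19, B 37. B has a majority (≥29).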